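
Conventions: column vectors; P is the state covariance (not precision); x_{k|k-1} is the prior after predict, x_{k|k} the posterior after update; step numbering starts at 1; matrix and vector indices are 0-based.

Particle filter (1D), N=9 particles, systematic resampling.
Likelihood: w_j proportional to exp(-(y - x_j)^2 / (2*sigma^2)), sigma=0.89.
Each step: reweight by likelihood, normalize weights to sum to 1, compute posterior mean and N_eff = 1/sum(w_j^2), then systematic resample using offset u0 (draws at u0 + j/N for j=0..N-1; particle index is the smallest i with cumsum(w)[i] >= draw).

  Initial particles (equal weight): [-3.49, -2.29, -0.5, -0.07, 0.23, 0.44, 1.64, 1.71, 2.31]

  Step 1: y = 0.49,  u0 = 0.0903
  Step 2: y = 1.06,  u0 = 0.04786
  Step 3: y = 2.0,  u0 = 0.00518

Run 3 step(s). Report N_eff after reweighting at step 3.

N_eff = 4.4348

step 1: w=[0.0000, 0.0018, 0.1261, 0.1921, 0.2243, 0.2337, 0.1016, 0.0915, 0.0289]  mean=0.4637  Neff=5.6413  idx=[2, 3, 3, 4, 4, 5, 5, 6, 8]
step 2: w=[0.0418, 0.0867, 0.0867, 0.1256, 0.1256, 0.1522, 0.1522, 0.1569, 0.0724]  mean=0.5832  Neff=8.0311  idx=[1, 2, 3, 4, 5, 5, 6, 7, 8]
step 3: w=[0.0229, 0.0229, 0.0474, 0.0474, 0.0737, 0.0737, 0.0737, 0.3157, 0.3224]  mean=1.3785  Neff=4.4348  idx=[0, 3, 5, 6, 7, 7, 7, 8, 8]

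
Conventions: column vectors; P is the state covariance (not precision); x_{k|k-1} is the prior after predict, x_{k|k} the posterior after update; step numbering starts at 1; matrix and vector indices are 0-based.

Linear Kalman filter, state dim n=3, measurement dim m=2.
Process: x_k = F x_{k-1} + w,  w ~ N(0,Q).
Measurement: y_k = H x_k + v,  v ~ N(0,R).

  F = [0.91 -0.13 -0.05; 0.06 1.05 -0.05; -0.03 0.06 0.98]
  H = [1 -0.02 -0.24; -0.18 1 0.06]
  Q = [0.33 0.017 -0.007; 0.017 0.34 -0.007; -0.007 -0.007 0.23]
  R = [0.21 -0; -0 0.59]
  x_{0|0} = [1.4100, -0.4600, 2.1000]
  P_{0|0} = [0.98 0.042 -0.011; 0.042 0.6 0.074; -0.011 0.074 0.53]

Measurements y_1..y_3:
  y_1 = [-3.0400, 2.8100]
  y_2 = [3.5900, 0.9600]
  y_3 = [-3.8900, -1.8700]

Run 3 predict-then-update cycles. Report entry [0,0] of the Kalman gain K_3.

step 1: x^-=[1.2379, -0.5034, 1.9881]  P^-=[1.1450 0.0269 -0.0814; 0.0269 1.0039 0.0772; -0.0814 0.0772 0.7513]  S=[1.4375 -0.2371; -0.2371 1.6351]  K=[0.8106 0.0049; 0.0954 0.6277; -0.1735 0.0586]  nu=[-3.8108, 3.4169]  x^+=[-1.8344, 1.2780, 2.8494]  P^+=[0.2024 0.0314 0.1313; 0.0314 0.3750 0.0163; 0.1313 0.0163 0.6976]
step 2: x^-=[-1.9779, 1.0894, 2.9241]  P^-=[0.4865 0.0013 0.0674; 0.0013 0.7574 0.0059; 0.0674 0.0059 0.8956]  S=[0.7160 -0.1088; -0.1088 1.3652]  K=[0.6556 -0.0080; 0.0637 0.5600; -0.2034 0.0186]  nu=[6.2915, -0.6609]  x^+=[2.1520, 1.1204, 1.6320]  P^+=[0.1775 0.0174 0.1646; 0.0174 0.3342 -0.0113; 0.1646 -0.0113 0.8646]
step 3: x^-=[1.7310, 1.2239, 1.6020]  P^-=[0.4656 -0.0078 0.0927; -0.0078 0.7136 -0.0308; 0.0927 -0.0308 1.0507]  S=[0.6919 -0.1040; -0.1040 1.3196]  K=[0.6387 -0.0148; 0.0608 0.5452; -0.2306 -0.0064]  nu=[-5.2121, -2.8784]  x^+=[-1.5554, -0.6624, 2.8221]  P^+=[0.1810 0.0122 0.1944; 0.0122 0.3257 -0.0296; 0.1944 -0.0296 1.0142]

K[0,0] = 0.6387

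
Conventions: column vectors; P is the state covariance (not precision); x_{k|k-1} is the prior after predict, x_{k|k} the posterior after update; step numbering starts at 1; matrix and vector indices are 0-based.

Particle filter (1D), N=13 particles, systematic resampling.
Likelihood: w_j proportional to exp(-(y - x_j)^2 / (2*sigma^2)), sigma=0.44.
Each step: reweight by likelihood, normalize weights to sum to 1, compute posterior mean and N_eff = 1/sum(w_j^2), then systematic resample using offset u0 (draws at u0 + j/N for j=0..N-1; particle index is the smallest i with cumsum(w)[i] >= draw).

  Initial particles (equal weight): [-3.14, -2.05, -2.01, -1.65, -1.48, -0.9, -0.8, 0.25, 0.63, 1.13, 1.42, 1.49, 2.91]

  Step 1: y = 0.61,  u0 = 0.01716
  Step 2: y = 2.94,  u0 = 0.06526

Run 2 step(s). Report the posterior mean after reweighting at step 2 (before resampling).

step 1: w=[0.0000, 0.0000, 0.0000, 0.0000, 0.0000, 0.0011, 0.0023, 0.2818, 0.3934, 0.1959, 0.0723, 0.0533, 0.0000]  mean=0.7188  Neff=3.5644  idx=[7, 7, 7, 7, 8, 8, 8, 8, 8, 9, 9, 9, 10]
step 2: w=[0.0000, 0.0000, 0.0000, 0.0000, 0.0003, 0.0003, 0.0003, 0.0003, 0.0003, 0.0661, 0.0661, 0.0661, 0.8002]  mean=1.3612  Neff=1.5306  idx=[9, 11, 12, 12, 12, 12, 12, 12, 12, 12, 12, 12, 12]

post_mean = 1.3612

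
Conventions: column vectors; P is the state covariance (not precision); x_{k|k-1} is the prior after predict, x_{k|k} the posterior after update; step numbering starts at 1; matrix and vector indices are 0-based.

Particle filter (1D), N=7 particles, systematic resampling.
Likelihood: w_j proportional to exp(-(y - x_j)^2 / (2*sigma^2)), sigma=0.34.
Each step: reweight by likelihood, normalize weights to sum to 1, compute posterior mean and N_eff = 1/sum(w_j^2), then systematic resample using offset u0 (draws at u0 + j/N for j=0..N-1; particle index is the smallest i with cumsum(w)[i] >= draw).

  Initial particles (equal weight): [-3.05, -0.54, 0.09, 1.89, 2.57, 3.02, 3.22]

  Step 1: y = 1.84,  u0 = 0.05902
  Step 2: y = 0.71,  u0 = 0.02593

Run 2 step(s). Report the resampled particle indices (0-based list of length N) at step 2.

resampled_idx = [0, 1, 1, 2, 3, 4, 5]

step 1: w=[0.0000, 0.0000, 0.0000, 0.9062, 0.0914, 0.0022, 0.0002]  mean=1.9550  Neff=1.2056  idx=[3, 3, 3, 3, 3, 3, 4]
step 2: w=[0.1667, 0.1667, 0.1667, 0.1667, 0.1667, 0.1667, 0.0000]  mean=1.8900  Neff=6.0003  idx=[0, 1, 1, 2, 3, 4, 5]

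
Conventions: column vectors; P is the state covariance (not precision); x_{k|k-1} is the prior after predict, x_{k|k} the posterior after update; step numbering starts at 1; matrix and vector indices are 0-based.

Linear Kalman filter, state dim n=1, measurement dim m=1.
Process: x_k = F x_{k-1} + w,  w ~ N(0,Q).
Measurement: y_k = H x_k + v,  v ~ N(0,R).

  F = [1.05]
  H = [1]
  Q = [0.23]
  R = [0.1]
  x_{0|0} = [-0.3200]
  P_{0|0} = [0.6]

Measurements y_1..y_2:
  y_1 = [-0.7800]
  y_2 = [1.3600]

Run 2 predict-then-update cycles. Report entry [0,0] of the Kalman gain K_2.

step 1: x^-=[-0.3360]  P^-=[0.8915]  S=[0.9915]  K=[0.8991]  nu=[-0.4440]  x^+=[-0.7352]  P^+=[0.0899]
step 2: x^-=[-0.7720]  P^-=[0.3291]  S=[0.4291]  K=[0.7670]  nu=[2.1320]  x^+=[0.8632]  P^+=[0.0767]

K[0,0] = 0.7670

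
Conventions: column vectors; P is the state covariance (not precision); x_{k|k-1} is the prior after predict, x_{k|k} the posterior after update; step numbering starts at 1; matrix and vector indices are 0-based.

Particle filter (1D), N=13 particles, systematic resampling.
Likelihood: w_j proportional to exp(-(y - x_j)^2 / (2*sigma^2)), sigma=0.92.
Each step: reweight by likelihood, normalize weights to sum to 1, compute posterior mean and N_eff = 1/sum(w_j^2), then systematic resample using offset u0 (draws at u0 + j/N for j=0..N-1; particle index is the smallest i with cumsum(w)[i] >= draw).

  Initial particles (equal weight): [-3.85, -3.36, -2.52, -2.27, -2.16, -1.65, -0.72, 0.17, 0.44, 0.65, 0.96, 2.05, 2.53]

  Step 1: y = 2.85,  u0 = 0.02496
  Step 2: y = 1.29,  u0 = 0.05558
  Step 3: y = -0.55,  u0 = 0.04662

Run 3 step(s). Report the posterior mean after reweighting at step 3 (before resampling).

post_mean = 0.8375

step 1: w=[0.0000, 0.0000, 0.0000, 0.0000, 0.0000, 0.0000, 0.0003, 0.0078, 0.0175, 0.0309, 0.0654, 0.3699, 0.5082]  mean=2.1358  Neff=2.4957  idx=[8, 10, 11, 11, 11, 11, 11, 12, 12, 12, 12, 12, 12]
step 2: w=[0.0863, 0.1240, 0.0940, 0.0940, 0.0940, 0.0940, 0.0940, 0.0533, 0.0533, 0.0533, 0.0533, 0.0533, 0.0533]  mean=1.9295  Neff=11.9011  idx=[0, 1, 1, 2, 3, 4, 5, 6, 6, 8, 9, 11, 12]
step 3: w=[0.4648, 0.2156, 0.2156, 0.0153, 0.0153, 0.0153, 0.0153, 0.0153, 0.0153, 0.0031, 0.0031, 0.0031, 0.0031]  mean=0.8375  Neff=3.2211  idx=[0, 0, 0, 0, 0, 0, 1, 1, 1, 2, 2, 2, 7]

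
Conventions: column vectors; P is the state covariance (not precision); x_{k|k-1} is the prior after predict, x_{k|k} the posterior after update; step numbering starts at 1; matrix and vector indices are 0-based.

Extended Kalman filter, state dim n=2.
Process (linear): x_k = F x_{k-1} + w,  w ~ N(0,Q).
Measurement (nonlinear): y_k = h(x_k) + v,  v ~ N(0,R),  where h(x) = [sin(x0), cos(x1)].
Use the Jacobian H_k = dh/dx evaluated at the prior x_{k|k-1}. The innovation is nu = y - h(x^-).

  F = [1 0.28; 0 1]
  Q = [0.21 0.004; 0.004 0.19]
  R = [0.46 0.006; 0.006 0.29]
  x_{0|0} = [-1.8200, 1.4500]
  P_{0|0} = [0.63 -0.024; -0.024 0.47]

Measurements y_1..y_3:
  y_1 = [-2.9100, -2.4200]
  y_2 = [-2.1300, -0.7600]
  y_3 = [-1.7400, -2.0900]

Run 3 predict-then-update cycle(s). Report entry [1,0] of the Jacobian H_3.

H_jac[1,0] = 0.0000

step 1: x^-=[-1.4140, 1.4500]  P^-=[0.8634 0.1116; 0.1116 0.6600]  H_jac=[0.1562 0.0000; 0.0000 -0.9927]  S=[0.4811 -0.0113; -0.0113 0.9404]  K=[0.2776 -0.1145; 0.0199 -0.6965]  nu=[-1.9223, -2.5405]  x^+=[-1.6568, 3.1812]  P^+=[0.8133 0.0318; 0.0318 0.2033]
step 2: x^-=[-0.7660, 3.1812]  P^-=[1.0570 0.0927; 0.0927 0.3933]  H_jac=[0.7207 0.0000; 0.0000 0.0396]  S=[1.0090 0.0086; 0.0086 0.2906]  K=[0.7551 -0.0098; 0.0658 0.0516]  nu=[-1.4367, 0.2392]  x^+=[-1.8532, 3.0990]  P^+=[0.4819 0.0424; 0.0424 0.3881]
step 3: x^-=[-0.9855, 3.0990]  P^-=[0.7461 0.1551; 0.1551 0.5781]  H_jac=[0.5525 0.0000; 0.0000 -0.0425]  S=[0.6877 0.0024; 0.0024 0.2910]  K=[0.5994 -0.0275; 0.1249 -0.0855]  nu=[-0.9065, -1.0909]  x^+=[-1.4988, 3.0791]  P^+=[0.4988 0.1031; 0.1031 0.5653]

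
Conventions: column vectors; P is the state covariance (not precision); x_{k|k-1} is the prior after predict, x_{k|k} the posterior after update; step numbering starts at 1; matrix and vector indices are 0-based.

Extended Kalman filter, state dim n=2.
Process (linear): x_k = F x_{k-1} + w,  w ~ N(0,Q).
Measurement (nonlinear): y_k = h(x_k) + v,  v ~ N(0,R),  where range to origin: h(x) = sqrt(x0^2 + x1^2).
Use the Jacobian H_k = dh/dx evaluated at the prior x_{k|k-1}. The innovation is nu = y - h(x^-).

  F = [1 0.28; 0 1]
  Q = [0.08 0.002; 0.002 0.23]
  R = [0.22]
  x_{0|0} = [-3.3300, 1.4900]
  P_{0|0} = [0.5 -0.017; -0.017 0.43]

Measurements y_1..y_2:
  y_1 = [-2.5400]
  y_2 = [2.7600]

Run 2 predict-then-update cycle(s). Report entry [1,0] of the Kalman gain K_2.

K[1,0] = 0.4505

step 1: x^-=[-2.9128, 1.4900]  P^-=[0.6042 0.1054; 0.1054 0.6600]  H_jac=[-0.8903 0.4554]  S=[0.7503]  K=[-0.6529; 0.2755]  nu=[-5.8118]  x^+=[0.8819, -0.1114]  P^+=[0.2843 0.2404; 0.2404 0.6030]
step 2: x^-=[0.8508, -0.1114]  P^-=[0.5462 0.4112; 0.4112 0.8330]  H_jac=[0.9915 -0.1298]  S=[0.6652]  K=[0.7339; 0.4505]  nu=[1.9020]  x^+=[2.2467, 0.7454]  P^+=[0.1879 0.1913; 0.1913 0.6981]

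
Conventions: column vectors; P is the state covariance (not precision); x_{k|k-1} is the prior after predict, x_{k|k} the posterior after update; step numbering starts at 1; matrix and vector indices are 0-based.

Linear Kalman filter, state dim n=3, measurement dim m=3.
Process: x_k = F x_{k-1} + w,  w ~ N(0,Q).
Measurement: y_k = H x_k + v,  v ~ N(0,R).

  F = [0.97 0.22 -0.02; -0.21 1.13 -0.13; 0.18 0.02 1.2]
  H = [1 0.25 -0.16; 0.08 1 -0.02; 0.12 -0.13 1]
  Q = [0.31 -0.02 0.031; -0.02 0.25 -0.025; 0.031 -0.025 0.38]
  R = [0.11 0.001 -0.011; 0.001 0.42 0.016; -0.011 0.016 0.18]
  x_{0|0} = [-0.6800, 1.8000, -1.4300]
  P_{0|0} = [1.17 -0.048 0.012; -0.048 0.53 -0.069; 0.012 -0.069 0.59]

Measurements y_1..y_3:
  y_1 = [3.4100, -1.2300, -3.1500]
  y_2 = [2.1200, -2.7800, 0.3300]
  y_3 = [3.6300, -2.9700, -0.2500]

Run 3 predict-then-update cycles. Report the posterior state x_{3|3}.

step 1: x^-=[-0.2350, 2.3627, -1.8024]  P^-=[1.4164 -0.1734 0.2164; -0.1734 1.0320 -0.2555; 0.2164 -0.2555 1.2692]  S=[1.4879 0.2346 0.0827; 0.2346 1.4434 -0.3884; 0.0827 -0.3884 1.6109]  K=[0.9132 -0.1469 0.1715; -0.0193 0.6884 -0.0879; -0.0902 0.0590 0.8435]  nu=[2.7659, -3.6099, -1.0122]  x^+=[2.6474, -0.0869, -3.1186]  P^+=[0.1146 -0.0673 -0.0040; -0.0673 0.2939 0.0417; -0.0040 0.0417 0.1597]
step 2: x^-=[2.6112, -0.2488, -3.2676]  P^-=[0.4032 -0.0421 0.0508; -0.0421 0.6525 -0.0035; 0.0508 -0.0035 0.6135]  S=[0.5326 0.1543 -0.0289; 0.1543 1.0686 -0.0814; -0.0289 -0.0814 0.8248]  K=[0.7613 -0.1092 0.1428; 0.0527 0.5959 -0.0525; -0.0658 0.0561 0.7550]  nu=[-0.9518, -2.8055, 3.2519]  x^+=[2.6574, -2.1417, -0.9069]  P^+=[0.0943 -0.0504 -0.0023; -0.0504 0.2543 0.0386; -0.0023 0.0386 0.1428]
step 3: x^-=[2.1246, -2.8603, -0.6528]  P^-=[0.3893 -0.0303 0.0497; -0.0303 0.5938 -0.0023; 0.0497 -0.0023 0.5893]  S=[0.5207 0.1504 -0.0267; 0.1504 1.0116 -0.0710; -0.0267 -0.0710 0.7984]  K=[0.7548 -0.1023 0.1418; 0.0598 0.5721 -0.0512; -0.0633 0.0520 0.7484]  nu=[2.1160, -0.2927, -0.2240]  x^+=[3.7199, -2.8897, -0.9697]  P^+=[0.0929 -0.0474 -0.0017; -0.0474 0.2441 0.0367; -0.0017 0.0367 0.1412]

x_post = [3.7199, -2.8897, -0.9697]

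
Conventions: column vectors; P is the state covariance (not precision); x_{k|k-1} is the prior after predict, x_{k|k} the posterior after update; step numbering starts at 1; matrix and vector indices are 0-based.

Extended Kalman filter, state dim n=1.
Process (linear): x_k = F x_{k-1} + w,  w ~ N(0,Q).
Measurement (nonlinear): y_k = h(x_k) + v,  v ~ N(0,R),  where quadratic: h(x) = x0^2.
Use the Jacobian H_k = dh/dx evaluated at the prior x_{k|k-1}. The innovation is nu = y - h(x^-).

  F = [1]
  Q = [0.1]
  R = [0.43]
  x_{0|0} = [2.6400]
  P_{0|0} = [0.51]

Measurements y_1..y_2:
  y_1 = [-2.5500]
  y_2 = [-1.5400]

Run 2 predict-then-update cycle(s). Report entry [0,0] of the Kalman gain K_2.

K[0,0] = 0.2575

step 1: x^-=[2.6400]  P^-=[0.6100]  H_jac=[5.2800]  S=[17.4358]  K=[0.1847]  nu=[-9.5196]  x^+=[0.8815]  P^+=[0.0150]
step 2: x^-=[0.8815]  P^-=[0.1150]  H_jac=[1.7630]  S=[0.7876]  K=[0.2575]  nu=[-2.3171]  x^+=[0.2848]  P^+=[0.0628]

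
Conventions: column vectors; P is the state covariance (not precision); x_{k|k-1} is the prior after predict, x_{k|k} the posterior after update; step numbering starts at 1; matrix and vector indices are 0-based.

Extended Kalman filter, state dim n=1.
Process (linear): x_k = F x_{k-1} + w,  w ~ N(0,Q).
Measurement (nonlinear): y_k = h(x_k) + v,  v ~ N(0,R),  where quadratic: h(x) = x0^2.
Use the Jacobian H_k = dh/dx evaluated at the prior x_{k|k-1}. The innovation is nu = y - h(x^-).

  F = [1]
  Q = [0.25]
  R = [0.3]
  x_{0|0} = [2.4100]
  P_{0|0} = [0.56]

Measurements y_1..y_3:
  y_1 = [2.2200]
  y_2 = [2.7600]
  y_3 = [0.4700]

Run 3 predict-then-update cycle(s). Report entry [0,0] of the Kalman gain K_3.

K[0,0] = 0.2736

step 1: x^-=[2.4100]  P^-=[0.8100]  H_jac=[4.8200]  S=[19.1182]  K=[0.2042]  nu=[-3.5881]  x^+=[1.6773]  P^+=[0.0127]
step 2: x^-=[1.6773]  P^-=[0.2627]  H_jac=[3.3545]  S=[3.2562]  K=[0.2706]  nu=[-0.0532]  x^+=[1.6629]  P^+=[0.0242]
step 3: x^-=[1.6629]  P^-=[0.2742]  H_jac=[3.3257]  S=[3.3328]  K=[0.2736]  nu=[-2.2951]  x^+=[1.0349]  P^+=[0.0247]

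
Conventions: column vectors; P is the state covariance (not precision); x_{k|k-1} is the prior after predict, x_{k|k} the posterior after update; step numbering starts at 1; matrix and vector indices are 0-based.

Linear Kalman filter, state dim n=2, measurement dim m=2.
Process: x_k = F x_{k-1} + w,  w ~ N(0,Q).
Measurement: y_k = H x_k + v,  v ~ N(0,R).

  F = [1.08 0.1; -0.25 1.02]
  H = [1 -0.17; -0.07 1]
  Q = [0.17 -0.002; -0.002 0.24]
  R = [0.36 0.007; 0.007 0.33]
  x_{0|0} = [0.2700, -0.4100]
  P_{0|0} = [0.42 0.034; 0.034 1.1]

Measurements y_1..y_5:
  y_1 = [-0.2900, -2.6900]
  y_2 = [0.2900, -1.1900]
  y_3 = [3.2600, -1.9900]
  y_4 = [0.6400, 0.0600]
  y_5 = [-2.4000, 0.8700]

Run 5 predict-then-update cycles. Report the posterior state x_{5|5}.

step 1: x^-=[0.2506, -0.4857]  P^-=[0.6782 0.0334; 0.0334 1.3934]  S=[1.0671 -0.2435; -0.2435 1.7220]  K=[0.6493 0.0837; -0.0065 0.8069]  nu=[-0.6232, -2.1868]  x^+=[-0.3370, -2.2461]  P^+=[0.2427 0.0491; 0.0491 0.2697]
step 2: x^-=[-0.5886, -2.2067]  P^-=[0.4664 0.0129; 0.0129 0.5107]  S=[0.8368 -0.0994; -0.0994 0.8411]  K=[0.5598 0.0427; -0.0166 0.6041]  nu=[0.5034, 0.9755]  x^+=[-0.2651, -1.6258]  P^+=[0.2074 0.0325; 0.0325 0.2015]
step 3: x^-=[-0.4489, -1.5920]  P^-=[0.4209 -0.0024; -0.0024 0.4460]  S=[0.7946 -0.1007; -0.1007 0.7784]  K=[0.5338 0.0281; -0.0262 0.5698]  nu=[3.4382, -0.4294]  x^+=[1.3743, -1.9269]  P^+=[0.1969 0.0268; 0.0268 0.1897]
step 4: x^-=[1.2916, -2.3090]  P^-=[0.4074 -0.0070; -0.0070 0.4360]  S=[0.7823 -0.1027; -0.1027 0.7690]  K=[0.5254 0.0240; -0.0297 0.5637]  nu=[-1.0441, 2.4594]  x^+=[0.8021, -0.8917]  P^+=[0.1936 0.0252; 0.0252 0.1876]
step 5: x^-=[0.7771, -1.1101]  P^-=[0.4031 -0.0081; -0.0081 0.4344]  S=[0.7784 -0.1032; -0.1032 0.7675]  K=[0.5227 0.0230; -0.0306 0.5626]  nu=[-3.3658, 2.0345]  x^+=[-0.9353, 0.1376]  P^+=[0.1925 0.0247; 0.0247 0.1872]

x_post = [-0.9353, 0.1376]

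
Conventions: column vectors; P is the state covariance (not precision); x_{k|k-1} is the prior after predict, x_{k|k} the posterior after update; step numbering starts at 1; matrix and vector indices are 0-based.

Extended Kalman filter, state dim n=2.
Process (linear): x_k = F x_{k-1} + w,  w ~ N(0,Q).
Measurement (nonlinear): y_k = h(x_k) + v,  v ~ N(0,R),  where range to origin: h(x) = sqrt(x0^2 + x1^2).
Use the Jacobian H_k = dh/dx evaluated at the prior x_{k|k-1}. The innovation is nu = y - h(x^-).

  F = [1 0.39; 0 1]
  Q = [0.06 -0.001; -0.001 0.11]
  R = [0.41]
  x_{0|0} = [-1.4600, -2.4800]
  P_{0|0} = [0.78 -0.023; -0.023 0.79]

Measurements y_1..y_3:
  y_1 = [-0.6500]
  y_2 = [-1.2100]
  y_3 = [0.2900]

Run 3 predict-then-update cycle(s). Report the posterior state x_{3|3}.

step 1: x^-=[-2.4272, -2.4800]  P^-=[0.9422 0.2841; 0.2841 0.9000]  H_jac=[-0.6995 -0.7147]  S=[1.6147]  K=[-0.5339; -0.5214]  nu=[-4.1201]  x^+=[-0.2275, -0.3317]  P^+=[0.4820 -0.1654; -0.1654 0.4610]
step 2: x^-=[-0.3568, -0.3317]  P^-=[0.4831 0.0134; 0.0134 0.5710]  H_jac=[-0.7324 -0.6808]  S=[0.9472]  K=[-0.3832; -0.4208]  nu=[-1.6972]  x^+=[0.2935, 0.3825]  P^+=[0.3440 -0.1393; -0.1393 0.4033]
step 3: x^-=[0.4426, 0.3825]  P^-=[0.3567 0.0170; 0.0170 0.5133]  H_jac=[0.7566 0.6538]  S=[0.8504]  K=[0.3304; 0.4097]  nu=[-0.2950]  x^+=[0.3452, 0.2616]  P^+=[0.2638 -0.0982; -0.0982 0.3705]

x_post = [0.3452, 0.2616]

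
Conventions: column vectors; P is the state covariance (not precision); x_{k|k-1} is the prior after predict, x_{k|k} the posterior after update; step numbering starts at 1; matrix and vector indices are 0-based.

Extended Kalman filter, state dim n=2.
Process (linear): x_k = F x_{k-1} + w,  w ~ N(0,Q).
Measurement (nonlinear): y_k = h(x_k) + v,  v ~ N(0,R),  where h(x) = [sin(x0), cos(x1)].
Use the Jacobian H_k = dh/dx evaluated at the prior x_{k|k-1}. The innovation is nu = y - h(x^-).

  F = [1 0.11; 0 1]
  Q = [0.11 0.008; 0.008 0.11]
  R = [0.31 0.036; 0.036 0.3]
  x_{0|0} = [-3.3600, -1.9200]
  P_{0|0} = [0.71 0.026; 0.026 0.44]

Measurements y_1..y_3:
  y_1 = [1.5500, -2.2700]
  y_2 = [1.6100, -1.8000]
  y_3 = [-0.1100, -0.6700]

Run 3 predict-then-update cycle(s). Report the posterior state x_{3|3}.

x_post = [-5.5875, -3.2053]

step 1: x^-=[-3.5712, -1.9200]  P^-=[0.8310 0.0824; 0.0824 0.5500]  H_jac=[-0.9091 0.0000; 0.0000 0.9396]  S=[0.9969 -0.0344; -0.0344 0.7856]  K=[-0.7556 0.0655; -0.0525 0.6555]  nu=[1.1335, -1.9279]  x^+=[-4.5539, -3.2433]  P^+=[0.2551 -0.0080; -0.0080 0.2073]
step 2: x^-=[-4.9107, -3.2433]  P^-=[0.3658 0.0228; 0.0228 0.3173]  H_jac=[0.1970 0.0000; 0.0000 -0.1016]  S=[0.3242 0.0355; 0.0355 0.3033]  K=[0.2260 -0.0341; 0.0258 -0.1093]  nu=[0.6296, -0.8052]  x^+=[-4.7409, -3.1391]  P^+=[0.3494 0.0206; 0.0206 0.3136]
step 3: x^-=[-5.0862, -3.1391]  P^-=[0.4678 0.0631; 0.0631 0.4236]  H_jac=[0.3652 0.0000; 0.0000 0.0025]  S=[0.3724 0.0361; 0.0361 0.3000]  K=[0.4641 -0.0553; 0.0623 -0.0040]  nu=[-1.0409, 0.3300]  x^+=[-5.5875, -3.2053]  P^+=[0.3885 0.0525; 0.0525 0.4222]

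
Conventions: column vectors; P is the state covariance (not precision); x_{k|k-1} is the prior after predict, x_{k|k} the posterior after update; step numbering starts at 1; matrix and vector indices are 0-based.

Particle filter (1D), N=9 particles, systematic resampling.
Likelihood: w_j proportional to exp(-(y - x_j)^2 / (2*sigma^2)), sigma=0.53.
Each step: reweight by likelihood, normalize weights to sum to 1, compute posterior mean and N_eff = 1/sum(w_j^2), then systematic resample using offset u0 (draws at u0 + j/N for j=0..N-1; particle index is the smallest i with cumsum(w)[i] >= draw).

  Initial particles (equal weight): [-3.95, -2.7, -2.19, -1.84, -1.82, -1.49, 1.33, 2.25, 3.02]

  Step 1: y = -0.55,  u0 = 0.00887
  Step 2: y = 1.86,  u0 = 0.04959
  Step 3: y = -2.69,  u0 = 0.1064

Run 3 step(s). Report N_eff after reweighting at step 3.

N_eff = 9.0000

step 1: w=[0.0000, 0.0008, 0.0255, 0.1585, 0.1736, 0.6359, 0.0057, 0.0000, 0.0000]  mean=-1.6056  Neff=2.1727  idx=[2, 3, 4, 4, 5, 5, 5, 5, 5]
step 2: w=[0.0000, 0.0025, 0.0032, 0.0032, 0.1982, 0.1982, 0.1982, 0.1982, 0.1982]  mean=-1.4930  Neff=5.0890  idx=[4, 4, 5, 5, 6, 7, 7, 8, 8]
step 3: w=[0.1111, 0.1111, 0.1111, 0.1111, 0.1111, 0.1111, 0.1111, 0.1111, 0.1111]  mean=-1.4900  Neff=9.0000  idx=[0, 1, 2, 3, 4, 5, 6, 7, 8]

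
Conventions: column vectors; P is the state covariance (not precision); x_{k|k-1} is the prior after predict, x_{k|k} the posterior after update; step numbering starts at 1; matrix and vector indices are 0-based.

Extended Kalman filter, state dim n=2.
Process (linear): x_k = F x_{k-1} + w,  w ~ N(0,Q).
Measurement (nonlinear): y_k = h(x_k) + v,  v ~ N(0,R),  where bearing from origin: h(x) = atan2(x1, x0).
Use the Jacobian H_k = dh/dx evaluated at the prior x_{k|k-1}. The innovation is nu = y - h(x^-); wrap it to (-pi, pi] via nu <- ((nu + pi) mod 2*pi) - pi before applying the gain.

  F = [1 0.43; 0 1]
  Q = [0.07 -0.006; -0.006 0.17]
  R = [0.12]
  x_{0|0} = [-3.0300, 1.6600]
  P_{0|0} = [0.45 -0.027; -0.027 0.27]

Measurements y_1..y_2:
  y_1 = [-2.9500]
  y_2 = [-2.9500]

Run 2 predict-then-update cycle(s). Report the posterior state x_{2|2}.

step 1: x^-=[-2.3162, 1.6600]  P^-=[0.5467 0.0831; 0.0831 0.4400]  H_jac=[-0.2044 -0.2852]  S=[0.1883]  K=[-0.7193; -0.7566]  nu=[0.8134]  x^+=[-2.9013, 1.0446]  P^+=[0.4493 -0.0194; -0.0194 0.3322]
step 2: x^-=[-2.4521, 1.0446]  P^-=[0.5640 0.1175; 0.1175 0.5022]  H_jac=[-0.1470 -0.3452]  S=[0.2040]  K=[-0.6054; -0.9346]  nu=[0.5943]  x^+=[-2.8119, 0.4891]  P^+=[0.4893 0.0021; 0.0021 0.3240]

x_post = [-2.8119, 0.4891]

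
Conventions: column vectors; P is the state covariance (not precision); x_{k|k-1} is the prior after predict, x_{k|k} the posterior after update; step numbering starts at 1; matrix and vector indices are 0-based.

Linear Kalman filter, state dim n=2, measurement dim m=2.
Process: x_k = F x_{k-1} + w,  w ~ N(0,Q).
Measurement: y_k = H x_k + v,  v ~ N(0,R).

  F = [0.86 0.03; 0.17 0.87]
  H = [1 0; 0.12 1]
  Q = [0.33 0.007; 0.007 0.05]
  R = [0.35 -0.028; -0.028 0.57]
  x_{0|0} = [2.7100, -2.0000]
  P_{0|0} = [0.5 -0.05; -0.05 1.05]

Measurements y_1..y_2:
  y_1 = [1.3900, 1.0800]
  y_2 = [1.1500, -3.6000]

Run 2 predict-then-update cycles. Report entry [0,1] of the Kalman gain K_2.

step 1: x^-=[2.2706, -1.2793]  P^-=[0.6982 0.0698; 0.0698 0.8444]  S=[1.0482 0.1256; 0.1256 1.4412]  K=[0.6602 0.0490; -0.0043 0.5921]  nu=[-0.8806, 2.0868]  x^+=[1.7916, -0.0399]  P^+=[0.2297 -0.0181; -0.0181 0.3398]
step 2: x^-=[1.5396, 0.2699]  P^-=[0.4993 0.0358; 0.0358 0.3085]  S=[0.8493 0.0677; 0.0677 0.8943]  K=[0.5829 0.0629; 0.0144 0.3487]  nu=[-0.3896, -4.0546]  x^+=[1.0574, -1.1494]  P^+=[0.2022 -0.0047; -0.0047 0.1989]

K[0,1] = 0.0629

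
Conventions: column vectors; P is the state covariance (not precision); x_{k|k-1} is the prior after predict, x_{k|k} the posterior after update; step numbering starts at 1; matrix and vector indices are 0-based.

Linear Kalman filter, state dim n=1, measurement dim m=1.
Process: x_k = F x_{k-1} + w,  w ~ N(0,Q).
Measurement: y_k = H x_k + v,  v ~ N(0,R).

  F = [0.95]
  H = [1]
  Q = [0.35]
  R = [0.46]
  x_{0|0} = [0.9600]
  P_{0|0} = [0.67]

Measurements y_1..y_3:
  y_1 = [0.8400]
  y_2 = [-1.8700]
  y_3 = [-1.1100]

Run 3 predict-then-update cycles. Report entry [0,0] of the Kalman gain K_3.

K[0,0] = 0.5619

step 1: x^-=[0.9120]  P^-=[0.9547]  S=[1.4147]  K=[0.6748]  nu=[-0.0720]  x^+=[0.8634]  P^+=[0.3104]
step 2: x^-=[0.8202]  P^-=[0.6302]  S=[1.0902]  K=[0.5780]  nu=[-2.6902]  x^+=[-0.7348]  P^+=[0.2659]
step 3: x^-=[-0.6981]  P^-=[0.5900]  S=[1.0500]  K=[0.5619]  nu=[-0.4119]  x^+=[-0.9295]  P^+=[0.2585]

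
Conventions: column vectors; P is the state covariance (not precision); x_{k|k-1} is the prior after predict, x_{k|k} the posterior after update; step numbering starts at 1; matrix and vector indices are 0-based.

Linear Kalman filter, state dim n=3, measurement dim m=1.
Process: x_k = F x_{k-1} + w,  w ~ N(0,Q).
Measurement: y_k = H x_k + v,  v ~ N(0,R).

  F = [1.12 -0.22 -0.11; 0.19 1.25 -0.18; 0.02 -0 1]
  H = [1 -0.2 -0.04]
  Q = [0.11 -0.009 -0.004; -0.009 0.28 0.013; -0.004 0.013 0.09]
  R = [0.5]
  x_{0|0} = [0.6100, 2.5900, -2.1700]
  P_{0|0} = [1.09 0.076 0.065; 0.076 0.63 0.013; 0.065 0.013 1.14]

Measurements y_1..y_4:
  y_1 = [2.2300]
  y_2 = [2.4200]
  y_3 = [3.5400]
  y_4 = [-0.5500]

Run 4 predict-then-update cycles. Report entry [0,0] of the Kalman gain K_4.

K[0,0] = 0.4081

step 1: x^-=[0.3521, 3.7440, -2.1578]  P^-=[1.4687 0.1598 -0.0355; 0.1598 1.3665 -0.1578; -0.0355 -0.1578 1.2330]  S=[1.9618]  K=[0.7331; -0.0547; -0.0272]  nu=[2.5404]  x^+=[2.2145, 3.6052, -2.2268]  P^+=[0.4144 0.2384 0.0035; 0.2384 1.3606 -0.1607; 0.0035 -0.1607 1.2316]
step 2: x^-=[1.9320, 5.3280, -2.1825]  P^-=[0.5844 0.0681 -0.0919; 0.0681 2.6461 -0.4014; -0.0919 -0.4014 1.3219]  S=[1.1661]  K=[0.4927; -0.3817; -0.0553]  nu=[1.4663]  x^+=[2.6544, 4.7684, -2.2637]  P^+=[0.3014 0.2874 -0.0601; 0.2874 2.4762 -0.4260; -0.0601 -0.4260 1.3183]
step 3: x^-=[2.1729, 6.8723, -2.2106]  P^-=[0.4765 -0.1543 -0.1170; -0.1543 4.5350 -0.7597; -0.1170 -0.7597 1.4060]  S=[1.2191]  K=[0.4200; -0.8457; -0.0175]  nu=[2.6531]  x^+=[3.2872, 4.6285, -2.2570]  P^+=[0.2614 0.2787 -0.1081; 0.2787 3.6631 -0.7777; -0.1081 -0.7777 1.4057]
step 4: x^-=[2.9117, 6.8165, -2.1912]  P^-=[0.4839 -0.4542 -0.1037; -0.4542 6.5484 -1.2244; -0.1037 -1.2244 1.4914]  S=[1.4186]  K=[0.4081; -1.2089; 0.0575]  nu=[-2.1861]  x^+=[2.0197, 9.4592, -2.3169]  P^+=[0.2477 0.2456 -0.1370; 0.2456 4.4752 -1.1258; -0.1370 -1.1258 1.4868]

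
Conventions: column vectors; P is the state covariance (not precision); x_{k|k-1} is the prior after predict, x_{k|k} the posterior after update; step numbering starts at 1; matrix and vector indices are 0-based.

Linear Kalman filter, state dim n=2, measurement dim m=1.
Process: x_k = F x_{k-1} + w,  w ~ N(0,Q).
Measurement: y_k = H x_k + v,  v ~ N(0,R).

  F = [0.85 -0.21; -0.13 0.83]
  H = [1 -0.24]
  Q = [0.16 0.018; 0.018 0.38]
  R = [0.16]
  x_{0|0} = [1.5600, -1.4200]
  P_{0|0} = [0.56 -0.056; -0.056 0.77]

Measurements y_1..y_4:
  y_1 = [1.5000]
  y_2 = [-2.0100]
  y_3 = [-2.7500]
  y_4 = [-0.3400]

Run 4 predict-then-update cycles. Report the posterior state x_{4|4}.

x_post = [-0.8196, 0.6356]

step 1: x^-=[1.6242, -1.3814]  P^-=[0.6185 -0.2191; -0.2191 0.9320]  S=[0.9374]  K=[0.7159; -0.4724]  nu=[-0.4557]  x^+=[1.2979, -1.1661]  P^+=[0.1380 0.0979; 0.0979 0.7228]
step 2: x^-=[1.3481, -1.1366]  P^-=[0.2567 -0.0515; -0.0515 0.8592]  S=[0.4909]  K=[0.5481; -0.5250]  nu=[-3.6309]  x^+=[-0.6418, 0.7696]  P^+=[0.1092 0.0897; 0.0897 0.7239]
step 3: x^-=[-0.7072, 0.7222]  P^-=[0.2388 -0.0545; -0.0545 0.8612]  S=[0.4746]  K=[0.5308; -0.5503]  nu=[-1.8695]  x^+=[-1.6994, 1.7510]  P^+=[0.1051 0.0841; 0.0841 0.7174]
step 4: x^-=[-1.8122, 1.6743]  P^-=[0.2375 -0.0570; -0.0570 0.8579]  S=[0.4743]  K=[0.5297; -0.5543]  nu=[1.8741]  x^+=[-0.8196, 0.6356]  P^+=[0.1045 0.0822; 0.0822 0.7121]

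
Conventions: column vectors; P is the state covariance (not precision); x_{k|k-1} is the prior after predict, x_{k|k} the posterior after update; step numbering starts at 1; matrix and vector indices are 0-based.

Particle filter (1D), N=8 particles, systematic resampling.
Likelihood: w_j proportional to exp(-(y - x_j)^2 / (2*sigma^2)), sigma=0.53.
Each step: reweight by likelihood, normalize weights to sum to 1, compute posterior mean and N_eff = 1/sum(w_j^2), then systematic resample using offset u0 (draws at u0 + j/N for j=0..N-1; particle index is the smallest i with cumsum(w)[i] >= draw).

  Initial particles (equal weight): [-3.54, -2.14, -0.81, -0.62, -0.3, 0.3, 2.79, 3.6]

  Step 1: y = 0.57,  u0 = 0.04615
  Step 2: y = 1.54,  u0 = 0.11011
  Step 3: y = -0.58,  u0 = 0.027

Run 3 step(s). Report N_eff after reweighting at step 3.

step 1: w=[0.0000, 0.0000, 0.0269, 0.0642, 0.2075, 0.7012, 0.0001, 0.0000]  mean=0.0868  Neff=1.8531  idx=[3, 4, 4, 5, 5, 5, 5, 5]
step 2: w=[0.0008, 0.0073, 0.0073, 0.1969, 0.1969, 0.1969, 0.1969, 0.1969]  mean=0.2905  Neff=5.1551  idx=[3, 4, 4, 5, 6, 6, 7, 7]
step 3: w=[0.1250, 0.1250, 0.1250, 0.1250, 0.1250, 0.1250, 0.1250, 0.1250]  mean=0.3000  Neff=8.0000  idx=[0, 1, 2, 3, 4, 5, 6, 7]

N_eff = 8.0000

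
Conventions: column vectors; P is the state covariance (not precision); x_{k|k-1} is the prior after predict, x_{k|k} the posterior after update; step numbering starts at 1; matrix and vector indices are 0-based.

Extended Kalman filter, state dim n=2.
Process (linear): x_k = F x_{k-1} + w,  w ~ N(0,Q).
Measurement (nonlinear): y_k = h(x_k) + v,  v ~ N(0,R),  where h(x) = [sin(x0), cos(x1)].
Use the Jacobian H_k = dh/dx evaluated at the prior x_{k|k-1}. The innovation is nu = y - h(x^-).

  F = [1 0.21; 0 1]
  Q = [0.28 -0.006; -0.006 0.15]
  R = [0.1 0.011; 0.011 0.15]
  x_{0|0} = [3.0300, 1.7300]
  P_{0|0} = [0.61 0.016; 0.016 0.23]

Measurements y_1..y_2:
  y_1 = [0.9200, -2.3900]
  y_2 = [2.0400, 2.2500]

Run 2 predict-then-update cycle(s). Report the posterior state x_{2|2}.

x_post = [1.6802, 4.1912]

step 1: x^-=[3.3933, 1.7300]  P^-=[0.9069 0.0583; 0.0583 0.3800]  H_jac=[-0.9685 0.0000; 0.0000 -0.9874]  S=[0.9506 0.0667; 0.0667 0.5204]  K=[-0.9245 0.0080; -0.0089 -0.7198]  nu=[1.1691, -2.2315]  x^+=[2.2948, 3.3258]  P^+=[0.0954 0.0091; 0.0091 0.1094]
step 2: x^-=[2.9932, 3.3258]  P^-=[0.3840 0.0261; 0.0261 0.2594]  H_jac=[-0.9890 0.0000; 0.0000 0.1832]  S=[0.4756 0.0063; 0.0063 0.1587]  K=[-0.7993 0.0617; -0.0582 0.3017]  nu=[1.8921, 3.2331]  x^+=[1.6802, 4.1912]  P^+=[0.0801 0.0025; 0.0025 0.2436]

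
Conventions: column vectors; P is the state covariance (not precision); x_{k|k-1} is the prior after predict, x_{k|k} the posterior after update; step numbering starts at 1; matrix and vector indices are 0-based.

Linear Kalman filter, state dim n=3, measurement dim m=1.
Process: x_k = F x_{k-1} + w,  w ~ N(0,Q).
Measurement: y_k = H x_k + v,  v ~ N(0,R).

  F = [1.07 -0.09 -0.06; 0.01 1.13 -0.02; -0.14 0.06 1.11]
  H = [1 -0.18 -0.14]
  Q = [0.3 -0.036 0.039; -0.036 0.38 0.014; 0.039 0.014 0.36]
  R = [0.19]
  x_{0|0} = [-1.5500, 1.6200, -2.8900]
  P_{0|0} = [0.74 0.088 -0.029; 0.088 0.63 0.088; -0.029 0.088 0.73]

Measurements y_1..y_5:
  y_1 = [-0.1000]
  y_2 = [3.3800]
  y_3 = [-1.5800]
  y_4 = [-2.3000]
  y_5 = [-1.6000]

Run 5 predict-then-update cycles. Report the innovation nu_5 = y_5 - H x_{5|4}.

innov = [0.7405]

step 1: x^-=[-1.6309, 1.8729, -2.8937]  P^-=[1.1427 0.0099 -0.1609; 0.0099 1.1828 0.1355; -0.1609 0.1355 1.2955]  S=[1.4447]  K=[0.8053; -0.1537; -0.2538]  nu=[1.4629]  x^+=[-0.4528, 1.6481, -3.2650]  P^+=[0.2058 0.1887 0.1344; 0.1887 1.1487 0.0791; 0.1344 0.0791 1.2024]
step 2: x^-=[-0.4370, 1.9231, -3.4618]  P^-=[0.4965 0.0706 0.0889; 0.0706 1.8479 0.1362; 0.0889 0.1362 1.8153]  S=[0.7385]  K=[0.6382; -0.3807; -0.2569]  nu=[3.6785]  x^+=[1.9108, 0.5229, -4.4070]  P^+=[0.1957 0.2500 0.2100; 0.2500 1.7409 0.0640; 0.2100 0.0640 1.7665]
step 3: x^-=[2.2619, 0.6981, -5.1279]  P^-=[0.4701 0.0844 0.1464; 0.0844 2.6064 0.1362; 0.1464 0.1362 2.4857]  S=[0.7287]  K=[0.5961; -0.5542; -0.3103]  nu=[-4.4341]  x^+=[-0.3812, 3.1555, -3.7521]  P^+=[0.2111 0.3251 0.2812; 0.3251 2.3826 0.0109; 0.2812 0.0109 2.4155]
step 4: x^-=[-0.4667, 3.6369, -3.9221]  P^-=[0.4711 0.1127 0.1938; 0.1127 3.4300 0.0880; 0.1938 0.0880 3.2575]  S=[0.7457]  K=[0.5682; -0.6933; -0.3729]  nu=[-1.7277]  x^+=[-1.4484, 4.8348, -3.2778]  P^+=[0.2304 0.4065 0.3518; 0.4065 3.0716 -0.1048; 0.3518 -0.1048 3.1538]
step 5: x^-=[-1.7883, 5.5143, -3.1455]  P^-=[0.4754 0.1482 0.2407; 0.1482 4.3172 -0.0386; 0.2407 -0.0386 4.1312]  S=[0.7636]  K=[0.5435; -0.8166; -0.4331]  nu=[0.7405]  x^+=[-1.3858, 4.9097, -3.4662]  P^+=[0.2498 0.4871 0.4205; 0.4871 3.8080 -0.3087; 0.4205 -0.3087 3.9880]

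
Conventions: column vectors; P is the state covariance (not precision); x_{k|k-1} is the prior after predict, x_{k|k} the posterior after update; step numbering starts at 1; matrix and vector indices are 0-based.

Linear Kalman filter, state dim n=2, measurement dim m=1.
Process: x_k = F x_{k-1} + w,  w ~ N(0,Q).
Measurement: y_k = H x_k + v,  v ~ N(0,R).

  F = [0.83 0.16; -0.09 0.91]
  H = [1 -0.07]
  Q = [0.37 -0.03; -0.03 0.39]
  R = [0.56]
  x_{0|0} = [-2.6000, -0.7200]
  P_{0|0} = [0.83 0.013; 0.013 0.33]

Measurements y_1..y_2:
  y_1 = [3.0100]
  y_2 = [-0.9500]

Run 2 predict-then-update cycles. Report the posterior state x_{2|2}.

step 1: x^-=[-2.2732, -0.4212]  P^-=[0.9537 -0.0343; -0.0343 0.6679]  S=[1.5218]  K=[0.6283; -0.0533]  nu=[5.2537]  x^+=[1.0276, -0.7011]  P^+=[0.3530 0.0166; 0.0166 0.6635]
step 2: x^-=[0.7407, -0.7305]  P^-=[0.6346 0.0526; 0.0526 0.9396]  S=[1.1918]  K=[0.5294; -0.0111]  nu=[-1.7419]  x^+=[-0.1813, -0.7112]  P^+=[0.3006 0.0596; 0.0596 0.9395]

x_post = [-0.1813, -0.7112]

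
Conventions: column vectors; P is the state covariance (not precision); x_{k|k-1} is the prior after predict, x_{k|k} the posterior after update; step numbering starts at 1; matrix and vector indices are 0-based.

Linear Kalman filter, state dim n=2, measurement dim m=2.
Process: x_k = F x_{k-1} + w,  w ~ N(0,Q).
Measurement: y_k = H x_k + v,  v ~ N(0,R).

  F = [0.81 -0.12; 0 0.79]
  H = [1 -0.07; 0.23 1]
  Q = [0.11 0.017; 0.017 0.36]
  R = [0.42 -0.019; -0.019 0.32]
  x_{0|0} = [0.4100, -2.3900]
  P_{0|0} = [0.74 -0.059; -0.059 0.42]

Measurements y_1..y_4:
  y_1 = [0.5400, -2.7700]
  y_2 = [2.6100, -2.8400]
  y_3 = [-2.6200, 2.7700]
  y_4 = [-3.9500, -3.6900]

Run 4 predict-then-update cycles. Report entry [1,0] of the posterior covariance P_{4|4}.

step 1: x^-=[0.6189, -1.8881]  P^-=[0.6130 -0.0606; -0.0606 0.6221]  S=[1.0446 0.0189; 0.0189 0.9467]  K=[0.5896 0.0732; -0.1113 0.6447]  nu=[-0.2111, -1.0242]  x^+=[0.4195, -2.5249]  P^+=[0.2432 -0.0437; -0.0437 0.2185]
step 2: x^-=[0.6428, -1.9947]  P^-=[0.2812 -0.0317; -0.0317 0.4963]  S=[0.7081 -0.0202; -0.0202 0.8166]  K=[0.4017 0.0504; -0.0767 0.5970]  nu=[1.8276, -0.9932]  x^+=[1.3269, -2.7278]  P^+=[0.1657 -0.0296; -0.0296 0.1993]
step 3: x^-=[1.4021, -2.1550]  P^-=[0.2273 -0.0209; -0.0209 0.4844]  S=[0.6526 -0.0211; -0.0211 0.8068]  K=[0.3521 0.0482; -0.0647 0.5927]  nu=[-4.1730, 4.6025]  x^+=[0.1545, 0.8431]  P^+=[0.1453 -0.0247; -0.0247 0.1966]
step 4: x^-=[0.0239, 0.6660]  P^-=[0.2129 -0.0174; -0.0174 0.4827]  S=[0.6377 -0.0210; -0.0210 0.8059]  K=[0.3374 0.0479; -0.0608 0.5924]  nu=[-3.9273, -4.3615]  x^+=[-1.5100, -1.6786]  P^+=[0.1392 -0.0231; -0.0231 0.1960]

P_post[1,0] = -0.0231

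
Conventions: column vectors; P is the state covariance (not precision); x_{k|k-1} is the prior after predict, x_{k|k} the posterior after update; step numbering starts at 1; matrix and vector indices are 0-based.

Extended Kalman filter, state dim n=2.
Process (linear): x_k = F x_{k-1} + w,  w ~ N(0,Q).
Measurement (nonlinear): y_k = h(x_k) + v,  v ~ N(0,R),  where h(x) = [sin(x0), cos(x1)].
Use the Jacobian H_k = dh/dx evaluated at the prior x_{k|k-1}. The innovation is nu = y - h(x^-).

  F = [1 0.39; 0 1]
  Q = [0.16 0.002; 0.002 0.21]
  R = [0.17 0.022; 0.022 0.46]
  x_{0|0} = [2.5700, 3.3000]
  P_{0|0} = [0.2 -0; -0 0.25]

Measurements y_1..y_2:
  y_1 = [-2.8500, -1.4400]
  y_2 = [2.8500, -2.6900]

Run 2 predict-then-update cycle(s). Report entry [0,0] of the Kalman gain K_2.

K[0,0] = 0.7603

step 1: x^-=[3.8570, 3.3000]  P^-=[0.3980 0.0995; 0.0995 0.4600]  H_jac=[-0.7548 0.0000; 0.0000 0.1577]  S=[0.3968 0.0102; 0.0102 0.4714]  K=[-0.7585 0.0496; -0.1933 0.1581]  nu=[-2.1941, -0.4525]  x^+=[5.4987, 3.6527]  P^+=[0.1694 0.0389; 0.0389 0.4340]
step 2: x^-=[6.9232, 3.6527]  P^-=[0.4258 0.2102; 0.2102 0.6440]  H_jac=[0.8021 0.0000; 0.0000 0.4891]  S=[0.4439 0.1045; 0.1045 0.6141]  K=[0.7603 0.0381; 0.2699 0.4670]  nu=[2.2528, -1.8178]  x^+=[8.5668, 3.4117]  P^+=[0.1622 0.0700; 0.0700 0.4514]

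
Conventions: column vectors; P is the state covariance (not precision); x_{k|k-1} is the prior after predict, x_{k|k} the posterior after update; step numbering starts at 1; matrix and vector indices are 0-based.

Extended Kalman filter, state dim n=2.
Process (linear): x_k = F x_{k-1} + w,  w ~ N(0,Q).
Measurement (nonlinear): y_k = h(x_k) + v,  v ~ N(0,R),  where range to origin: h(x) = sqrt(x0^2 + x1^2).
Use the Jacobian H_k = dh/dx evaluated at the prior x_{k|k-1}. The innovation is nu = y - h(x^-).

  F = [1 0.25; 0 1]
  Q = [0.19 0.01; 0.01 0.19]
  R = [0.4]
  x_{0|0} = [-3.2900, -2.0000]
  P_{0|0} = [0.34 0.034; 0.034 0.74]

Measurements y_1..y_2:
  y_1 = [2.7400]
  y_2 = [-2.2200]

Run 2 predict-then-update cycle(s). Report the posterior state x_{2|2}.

step 1: x^-=[-3.7900, -2.0000]  P^-=[0.5933 0.2290; 0.2290 0.9300]  H_jac=[-0.8844 -0.4667]  S=[1.2556]  K=[-0.5030; -0.5070]  nu=[-1.5453]  x^+=[-3.0127, -1.2166]  P^+=[0.2756 -0.0912; -0.0912 0.6073]
step 2: x^-=[-3.3169, -1.2166]  P^-=[0.4580 0.0706; 0.0706 0.7973]  H_jac=[-0.9388 -0.3443]  S=[0.9439]  K=[-0.4813; -0.3611]  nu=[-5.7530]  x^+=[-0.5480, 0.8610]  P^+=[0.2393 -0.0934; -0.0934 0.6742]

x_post = [-0.5480, 0.8610]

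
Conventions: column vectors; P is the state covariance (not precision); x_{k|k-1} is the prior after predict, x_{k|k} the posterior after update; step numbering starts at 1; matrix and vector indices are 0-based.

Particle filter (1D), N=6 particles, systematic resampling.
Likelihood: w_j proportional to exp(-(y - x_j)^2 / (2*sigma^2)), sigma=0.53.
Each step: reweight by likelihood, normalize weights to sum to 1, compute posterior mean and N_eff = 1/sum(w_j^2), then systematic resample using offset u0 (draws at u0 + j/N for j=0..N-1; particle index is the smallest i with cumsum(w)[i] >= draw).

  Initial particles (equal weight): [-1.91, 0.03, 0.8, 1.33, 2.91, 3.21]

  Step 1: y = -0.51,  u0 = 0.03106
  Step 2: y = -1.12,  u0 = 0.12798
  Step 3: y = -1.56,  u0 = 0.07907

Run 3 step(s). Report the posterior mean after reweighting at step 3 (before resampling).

post_mean = -1.8578

step 1: w=[0.0452, 0.8814, 0.0698, 0.0036, 0.0000, 0.0000]  mean=0.0007  Neff=1.2759  idx=[0, 1, 1, 1, 1, 1]
step 2: w=[0.4094, 0.1181, 0.1181, 0.1181, 0.1181, 0.1181]  mean=-0.7643  Neff=4.2124  idx=[0, 0, 1, 2, 4, 5]
step 3: w=[0.4866, 0.4866, 0.0067, 0.0067, 0.0067, 0.0067]  mean=-1.8578  Neff=2.1112  idx=[0, 0, 0, 1, 1, 1]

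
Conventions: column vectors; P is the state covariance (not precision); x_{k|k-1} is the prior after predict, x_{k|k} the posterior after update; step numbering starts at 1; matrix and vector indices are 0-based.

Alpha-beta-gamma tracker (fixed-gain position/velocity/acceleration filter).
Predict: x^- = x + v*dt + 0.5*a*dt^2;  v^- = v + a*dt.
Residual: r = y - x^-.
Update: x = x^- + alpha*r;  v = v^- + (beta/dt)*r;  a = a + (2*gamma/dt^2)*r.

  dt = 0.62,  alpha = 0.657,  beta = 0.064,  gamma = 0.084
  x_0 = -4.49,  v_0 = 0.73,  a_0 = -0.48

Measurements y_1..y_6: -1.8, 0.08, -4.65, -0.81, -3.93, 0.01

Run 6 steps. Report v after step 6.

step 1: x_pred=-4.1297  r=2.3297  x^+=-2.5991  v^+=0.6729  a^+=0.5382
step 2: x_pred=-2.0785  r=2.1585  x^+=-0.6603  v^+=1.2294  a^+=1.4815
step 3: x_pred=0.3866  r=-5.0366  x^+=-2.9224  v^+=1.6280  a^+=-0.7197
step 4: x_pred=-2.0514  r=1.2414  x^+=-1.2358  v^+=1.3099  a^+=-0.1772
step 5: x_pred=-0.4577  r=-3.4723  x^+=-2.7390  v^+=0.8416  a^+=-1.6947
step 6: x_pred=-2.5429  r=2.5529  x^+=-0.8656  v^+=0.0545  a^+=-0.5790

v_post = 0.0545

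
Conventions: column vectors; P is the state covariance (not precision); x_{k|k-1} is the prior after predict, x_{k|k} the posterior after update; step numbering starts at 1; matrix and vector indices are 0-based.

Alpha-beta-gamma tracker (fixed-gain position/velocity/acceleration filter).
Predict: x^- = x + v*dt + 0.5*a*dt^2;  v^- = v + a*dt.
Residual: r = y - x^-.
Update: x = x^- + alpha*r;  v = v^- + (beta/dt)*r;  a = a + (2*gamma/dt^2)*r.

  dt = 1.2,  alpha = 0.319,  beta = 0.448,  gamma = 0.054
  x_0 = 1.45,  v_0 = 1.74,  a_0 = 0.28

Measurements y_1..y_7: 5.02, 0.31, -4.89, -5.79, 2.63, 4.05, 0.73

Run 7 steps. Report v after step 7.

v_post = 4.8023

step 1: x_pred=3.7396  r=1.2804  x^+=4.1480  v^+=2.5540  a^+=0.3760
step 2: x_pred=7.4836  r=-7.1736  x^+=5.1952  v^+=0.3271  a^+=-0.1620
step 3: x_pred=5.4711  r=-10.3611  x^+=2.1659  v^+=-3.7354  a^+=-0.9391
step 4: x_pred=-2.9927  r=-2.7973  x^+=-3.8851  v^+=-5.9066  a^+=-1.1489
step 5: x_pred=-11.8002  r=14.4302  x^+=-7.1970  v^+=-1.8980  a^+=-0.0666
step 6: x_pred=-9.5225  r=13.5725  x^+=-5.1929  v^+=3.0892  a^+=0.9513
step 7: x_pred=-0.8009  r=1.5309  x^+=-0.3126  v^+=4.8023  a^+=1.0662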